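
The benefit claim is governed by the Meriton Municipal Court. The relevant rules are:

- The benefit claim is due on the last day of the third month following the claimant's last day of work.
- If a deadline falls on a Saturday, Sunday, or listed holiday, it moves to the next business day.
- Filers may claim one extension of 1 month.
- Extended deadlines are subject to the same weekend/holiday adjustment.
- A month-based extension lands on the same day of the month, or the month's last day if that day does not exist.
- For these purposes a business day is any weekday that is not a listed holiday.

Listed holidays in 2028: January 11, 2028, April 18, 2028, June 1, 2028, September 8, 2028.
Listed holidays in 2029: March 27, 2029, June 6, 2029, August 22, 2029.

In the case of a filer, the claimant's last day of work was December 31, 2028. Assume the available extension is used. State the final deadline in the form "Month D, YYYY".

3 months after December 31, 2028 is March 2029; that month ends on March 31, 2029.
March 31, 2029 falls on a Saturday. Rolling to the next business day gives April 2, 2029, a Monday.
Add 1 month to April 2, 2029: May 2, 2029.
May 2, 2029 is a Wednesday and not a listed holiday, so it stands.
The final due date is May 2, 2029.

May 2, 2029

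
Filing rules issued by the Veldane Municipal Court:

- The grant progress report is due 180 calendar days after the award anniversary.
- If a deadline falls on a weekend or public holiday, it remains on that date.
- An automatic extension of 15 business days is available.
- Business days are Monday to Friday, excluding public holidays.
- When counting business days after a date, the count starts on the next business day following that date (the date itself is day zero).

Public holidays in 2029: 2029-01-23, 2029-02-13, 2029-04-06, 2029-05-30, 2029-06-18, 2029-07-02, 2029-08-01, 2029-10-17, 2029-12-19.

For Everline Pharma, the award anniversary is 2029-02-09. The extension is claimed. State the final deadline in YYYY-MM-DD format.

2029-08-29

From 2029-02-09, 180 calendar days later is 2029-08-08.
2029-08-08 falls on a Wednesday. The rules make no weekend/holiday allowance, so it remains 2029-08-08.
Applying the 15-business-day extension: 15 business days after 2029-08-08 is 2029-08-29.
2029-08-29 is a Wednesday; no weekend or holiday adjustment applies.
Deadline: 2029-08-29.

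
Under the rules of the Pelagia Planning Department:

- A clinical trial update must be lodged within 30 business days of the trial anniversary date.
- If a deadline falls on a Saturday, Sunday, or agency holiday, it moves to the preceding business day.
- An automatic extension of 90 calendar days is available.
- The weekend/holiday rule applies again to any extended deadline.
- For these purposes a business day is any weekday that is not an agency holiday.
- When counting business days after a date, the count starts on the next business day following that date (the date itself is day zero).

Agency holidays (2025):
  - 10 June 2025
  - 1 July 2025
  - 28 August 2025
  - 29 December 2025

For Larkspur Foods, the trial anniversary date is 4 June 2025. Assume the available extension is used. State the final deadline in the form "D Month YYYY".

Counting 30 business days after 4 June 2025 (skipping weekends and listed holidays) reaches 18 July 2025.
18 July 2025 falls on a Friday, which is a business day, so no adjustment is needed.
The 90-calendar-day extension moves the deadline from 18 July 2025 to 16 October 2025.
Since 16 October 2025 is a Thursday and not a holiday, the date is unchanged.
So the filing is due 16 October 2025.

16 October 2025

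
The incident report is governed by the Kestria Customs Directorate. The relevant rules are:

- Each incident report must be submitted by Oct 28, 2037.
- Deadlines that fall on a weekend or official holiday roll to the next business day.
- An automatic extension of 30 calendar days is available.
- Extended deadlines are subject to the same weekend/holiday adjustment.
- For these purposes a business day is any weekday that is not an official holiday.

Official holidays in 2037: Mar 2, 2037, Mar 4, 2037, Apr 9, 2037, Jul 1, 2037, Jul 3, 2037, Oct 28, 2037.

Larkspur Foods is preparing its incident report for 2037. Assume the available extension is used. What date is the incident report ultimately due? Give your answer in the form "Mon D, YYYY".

The stated deadline is Oct 28, 2037.
Because Oct 28, 2037 is a listed holiday, the deadline becomes Oct 29, 2037 (Thursday).
With the 30-day extension, Oct 29, 2037 becomes Nov 28, 2037.
Nov 28, 2037 falls on a Saturday. Rolling to the next business day gives Nov 30, 2037, a Monday.
So the filing is due Nov 30, 2037.

Nov 30, 2037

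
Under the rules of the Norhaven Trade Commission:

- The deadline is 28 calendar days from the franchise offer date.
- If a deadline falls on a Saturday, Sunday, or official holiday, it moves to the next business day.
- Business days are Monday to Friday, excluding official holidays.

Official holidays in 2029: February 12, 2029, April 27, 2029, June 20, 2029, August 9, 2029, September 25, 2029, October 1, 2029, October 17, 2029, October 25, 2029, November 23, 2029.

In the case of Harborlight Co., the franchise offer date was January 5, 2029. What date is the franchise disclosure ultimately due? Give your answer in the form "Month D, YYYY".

28 calendar days after January 5, 2029 is February 2, 2029.
February 2, 2029 falls on a Friday, which is a business day, so no adjustment is needed.
Final deadline: February 2, 2029.

February 2, 2029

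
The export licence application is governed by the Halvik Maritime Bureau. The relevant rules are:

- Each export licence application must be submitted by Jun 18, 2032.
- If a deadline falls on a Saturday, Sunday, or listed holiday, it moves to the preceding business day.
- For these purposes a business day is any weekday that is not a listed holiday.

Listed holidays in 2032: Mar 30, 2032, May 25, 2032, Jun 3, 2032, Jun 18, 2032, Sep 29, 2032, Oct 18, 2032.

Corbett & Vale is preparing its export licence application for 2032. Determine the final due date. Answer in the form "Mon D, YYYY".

Jun 17, 2032

The statutory due date is Jun 18, 2032.
Jun 18, 2032 is a listed holiday; the preceding business day is Jun 17, 2032 (Thursday).
Deadline: Jun 17, 2032.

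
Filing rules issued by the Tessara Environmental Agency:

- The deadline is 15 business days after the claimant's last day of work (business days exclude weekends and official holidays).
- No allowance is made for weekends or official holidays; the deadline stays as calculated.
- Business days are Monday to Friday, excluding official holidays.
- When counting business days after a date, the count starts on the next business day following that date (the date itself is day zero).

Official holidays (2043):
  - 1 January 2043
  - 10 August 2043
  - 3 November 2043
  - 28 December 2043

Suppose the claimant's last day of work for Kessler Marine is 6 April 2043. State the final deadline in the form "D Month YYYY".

Starting the day after 6 April 2043 and counting 15 business days lands on 27 April 2043.
27 April 2043 falls on a Monday. The rules make no weekend/holiday allowance, so it remains 27 April 2043.
Deadline: 27 April 2043.

27 April 2043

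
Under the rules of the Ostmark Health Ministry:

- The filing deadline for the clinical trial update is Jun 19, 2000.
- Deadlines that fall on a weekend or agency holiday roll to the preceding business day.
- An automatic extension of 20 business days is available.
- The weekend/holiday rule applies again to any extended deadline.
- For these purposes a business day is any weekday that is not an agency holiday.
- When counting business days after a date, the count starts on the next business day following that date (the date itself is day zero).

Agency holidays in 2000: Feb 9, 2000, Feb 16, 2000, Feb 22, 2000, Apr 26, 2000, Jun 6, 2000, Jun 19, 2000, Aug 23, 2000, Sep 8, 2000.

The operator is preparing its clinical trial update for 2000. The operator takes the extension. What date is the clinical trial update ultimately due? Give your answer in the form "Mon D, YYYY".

Jul 17, 2000

The statutory due date is Jun 19, 2000.
Jun 19, 2000 is a listed holiday; the preceding business day is Jun 16, 2000 (Friday).
Applying the 20-business-day extension: 20 business days after Jun 16, 2000 is Jul 17, 2000.
Jul 17, 2000 is a Monday and not a listed holiday, so it stands.
Final deadline: Jul 17, 2000.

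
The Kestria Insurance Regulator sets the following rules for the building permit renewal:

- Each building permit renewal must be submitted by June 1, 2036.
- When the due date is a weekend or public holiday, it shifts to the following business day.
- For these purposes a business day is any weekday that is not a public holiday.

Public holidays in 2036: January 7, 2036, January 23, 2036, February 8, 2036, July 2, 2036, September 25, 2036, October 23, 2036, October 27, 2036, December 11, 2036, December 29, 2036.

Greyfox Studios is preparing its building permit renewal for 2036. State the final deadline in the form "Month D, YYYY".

The stated deadline is June 1, 2036.
Because June 1, 2036 is a Sunday, the deadline becomes June 2, 2036 (Monday).
Final deadline: June 2, 2036.

June 2, 2036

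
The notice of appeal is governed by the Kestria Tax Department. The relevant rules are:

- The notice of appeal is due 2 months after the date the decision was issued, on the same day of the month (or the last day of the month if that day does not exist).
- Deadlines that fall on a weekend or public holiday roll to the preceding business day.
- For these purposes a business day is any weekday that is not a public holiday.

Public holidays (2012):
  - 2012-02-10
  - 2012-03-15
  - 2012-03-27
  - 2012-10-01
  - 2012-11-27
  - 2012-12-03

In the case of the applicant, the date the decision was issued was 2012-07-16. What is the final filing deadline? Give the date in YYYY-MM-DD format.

2012-09-14

2 months after 2012-07-16, on the same day of the month, is 2012-09-16.
2012-09-16 is a Sunday; the preceding business day is 2012-09-14 (Friday).
So the filing is due 2012-09-14.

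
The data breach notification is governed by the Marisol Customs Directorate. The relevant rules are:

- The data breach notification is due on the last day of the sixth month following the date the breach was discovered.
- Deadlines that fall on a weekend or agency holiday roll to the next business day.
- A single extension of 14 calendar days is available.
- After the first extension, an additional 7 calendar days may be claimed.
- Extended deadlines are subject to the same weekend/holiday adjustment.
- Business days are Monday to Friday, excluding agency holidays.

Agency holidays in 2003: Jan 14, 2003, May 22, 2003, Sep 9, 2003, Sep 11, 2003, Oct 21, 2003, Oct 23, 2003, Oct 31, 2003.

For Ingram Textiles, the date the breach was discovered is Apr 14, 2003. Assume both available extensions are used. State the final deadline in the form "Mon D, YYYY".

6 months after Apr 14, 2003 falls in October 2003; the last day of that month is Oct 31, 2003.
Because Oct 31, 2003 is a listed holiday, the deadline becomes Nov 3, 2003 (Monday).
The 14-calendar-day extension moves the deadline from Nov 3, 2003 to Nov 17, 2003.
Nov 17, 2003 (Monday) is already a business day.
The 7-calendar-day extension moves the deadline from Nov 17, 2003 to Nov 24, 2003.
Since Nov 24, 2003 is a Monday and not a holiday, the date is unchanged.
Final deadline: Nov 24, 2003.

Nov 24, 2003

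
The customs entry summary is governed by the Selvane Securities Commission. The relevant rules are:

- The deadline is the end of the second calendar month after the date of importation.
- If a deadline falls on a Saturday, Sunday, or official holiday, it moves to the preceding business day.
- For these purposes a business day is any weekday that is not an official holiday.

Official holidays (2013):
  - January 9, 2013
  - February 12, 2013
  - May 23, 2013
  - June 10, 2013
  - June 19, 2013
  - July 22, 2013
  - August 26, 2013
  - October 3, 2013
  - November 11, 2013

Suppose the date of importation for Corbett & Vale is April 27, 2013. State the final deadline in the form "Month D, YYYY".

June 28, 2013

2 months after April 27, 2013 falls in June 2013; the last day of that month is June 30, 2013.
June 30, 2013 falls on a Sunday. Rolling to the preceding business day gives June 28, 2013, a Friday.
So the filing is due June 28, 2013.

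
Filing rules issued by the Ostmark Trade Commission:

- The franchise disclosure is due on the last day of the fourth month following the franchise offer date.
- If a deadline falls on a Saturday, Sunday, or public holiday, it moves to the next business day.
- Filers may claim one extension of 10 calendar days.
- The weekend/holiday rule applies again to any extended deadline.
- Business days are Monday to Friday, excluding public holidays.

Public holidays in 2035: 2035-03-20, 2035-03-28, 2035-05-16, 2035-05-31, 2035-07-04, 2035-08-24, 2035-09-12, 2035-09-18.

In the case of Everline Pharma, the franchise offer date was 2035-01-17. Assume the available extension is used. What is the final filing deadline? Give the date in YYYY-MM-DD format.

2035-06-11

4 months after 2035-01-17 is May 2035; that month ends on 2035-05-31.
2035-05-31 is a listed holiday; the next business day is 2035-06-01 (Friday).
With the 10-day extension, 2035-06-01 becomes 2035-06-11.
Since 2035-06-11 is a Monday and not a holiday, the date is unchanged.
So the filing is due 2035-06-11.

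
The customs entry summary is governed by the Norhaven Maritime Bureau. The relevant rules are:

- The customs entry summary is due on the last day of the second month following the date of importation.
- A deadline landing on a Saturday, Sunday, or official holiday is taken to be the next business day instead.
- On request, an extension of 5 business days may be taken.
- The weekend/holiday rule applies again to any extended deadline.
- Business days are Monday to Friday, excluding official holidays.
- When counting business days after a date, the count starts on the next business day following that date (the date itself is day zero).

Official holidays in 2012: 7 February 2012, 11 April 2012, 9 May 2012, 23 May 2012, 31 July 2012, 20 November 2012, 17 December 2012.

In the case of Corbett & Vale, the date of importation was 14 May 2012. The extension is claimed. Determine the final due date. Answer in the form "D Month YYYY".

2 months after 14 May 2012 falls in July 2012; the last day of that month is 31 July 2012.
31 July 2012 is a listed holiday, so it moves to the next business day, 1 August 2012 (Wednesday).
Applying the 5-business-day extension: 5 business days after 1 August 2012 is 8 August 2012.
8 August 2012 falls on a Wednesday, which is a business day, so no adjustment is needed.
The final due date is 8 August 2012.

8 August 2012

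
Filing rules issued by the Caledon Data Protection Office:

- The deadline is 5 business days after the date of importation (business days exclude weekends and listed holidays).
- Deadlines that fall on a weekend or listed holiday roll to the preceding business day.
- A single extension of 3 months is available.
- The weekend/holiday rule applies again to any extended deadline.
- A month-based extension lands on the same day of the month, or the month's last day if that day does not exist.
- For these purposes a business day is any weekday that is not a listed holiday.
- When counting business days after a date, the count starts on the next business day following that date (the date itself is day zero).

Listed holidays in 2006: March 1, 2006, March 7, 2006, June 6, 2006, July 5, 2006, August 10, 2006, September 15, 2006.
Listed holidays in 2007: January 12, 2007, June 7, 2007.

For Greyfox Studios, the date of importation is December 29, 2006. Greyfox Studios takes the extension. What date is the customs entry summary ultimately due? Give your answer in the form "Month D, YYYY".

5 business days after December 29, 2006, excluding weekends and holidays, is January 5, 2007.
January 5, 2007 (Friday) is already a business day.
Applying the 3 months extension: 3 months after January 5, 2007 is April 5, 2007.
April 5, 2007 (Thursday) is already a business day.
Final deadline: April 5, 2007.

April 5, 2007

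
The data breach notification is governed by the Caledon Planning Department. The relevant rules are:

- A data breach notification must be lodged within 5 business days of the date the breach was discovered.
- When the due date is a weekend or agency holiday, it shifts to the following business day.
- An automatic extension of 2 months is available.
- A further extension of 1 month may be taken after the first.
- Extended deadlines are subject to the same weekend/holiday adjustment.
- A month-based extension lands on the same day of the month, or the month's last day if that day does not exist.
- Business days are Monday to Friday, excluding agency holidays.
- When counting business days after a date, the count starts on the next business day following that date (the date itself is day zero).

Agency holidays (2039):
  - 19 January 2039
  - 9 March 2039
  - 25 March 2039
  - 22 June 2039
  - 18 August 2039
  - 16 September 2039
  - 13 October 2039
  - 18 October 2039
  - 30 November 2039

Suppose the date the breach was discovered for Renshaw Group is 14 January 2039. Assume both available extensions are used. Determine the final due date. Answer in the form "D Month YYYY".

Starting the day after 14 January 2039 and counting 5 business days lands on 24 January 2039.
Since 24 January 2039 is a Monday and not a holiday, the date is unchanged.
Applying the 2 months extension: 2 months after 24 January 2039 is 24 March 2039.
Since 24 March 2039 is a Thursday and not a holiday, the date is unchanged.
Add 1 month to 24 March 2039: 24 April 2039.
24 April 2039 is a Sunday; the next business day is 25 April 2039 (Monday).
Final deadline: 25 April 2039.

25 April 2039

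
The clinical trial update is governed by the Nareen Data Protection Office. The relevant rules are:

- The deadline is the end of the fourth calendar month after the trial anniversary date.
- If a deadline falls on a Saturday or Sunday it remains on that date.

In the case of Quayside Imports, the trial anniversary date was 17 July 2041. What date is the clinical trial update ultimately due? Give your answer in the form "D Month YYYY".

30 November 2041

4 months after 17 July 2041 is November 2041; that month ends on 30 November 2041.
30 November 2041 is a Saturday; no weekend or holiday adjustment applies.
Deadline: 30 November 2041.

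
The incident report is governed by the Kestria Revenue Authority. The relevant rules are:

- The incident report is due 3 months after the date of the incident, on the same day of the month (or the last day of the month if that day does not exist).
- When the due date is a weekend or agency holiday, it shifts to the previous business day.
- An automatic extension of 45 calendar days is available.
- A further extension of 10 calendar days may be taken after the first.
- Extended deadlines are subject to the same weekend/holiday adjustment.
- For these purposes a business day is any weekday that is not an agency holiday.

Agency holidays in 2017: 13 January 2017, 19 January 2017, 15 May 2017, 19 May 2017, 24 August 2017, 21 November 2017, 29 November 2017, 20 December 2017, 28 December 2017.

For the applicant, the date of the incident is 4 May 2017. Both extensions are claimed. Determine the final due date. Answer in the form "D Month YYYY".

Moving 3 months forward from 4 May 2017 on the corresponding day gives 4 August 2017.
4 August 2017 is a Friday and not a listed holiday, so it stands.
The 45-calendar-day extension moves the deadline from 4 August 2017 to 18 September 2017.
18 September 2017 (Monday) is already a business day.
Add the 10 calendar-day extension to 18 September 2017: 28 September 2017.
Since 28 September 2017 is a Thursday and not a holiday, the date is unchanged.
So the filing is due 28 September 2017.

28 September 2017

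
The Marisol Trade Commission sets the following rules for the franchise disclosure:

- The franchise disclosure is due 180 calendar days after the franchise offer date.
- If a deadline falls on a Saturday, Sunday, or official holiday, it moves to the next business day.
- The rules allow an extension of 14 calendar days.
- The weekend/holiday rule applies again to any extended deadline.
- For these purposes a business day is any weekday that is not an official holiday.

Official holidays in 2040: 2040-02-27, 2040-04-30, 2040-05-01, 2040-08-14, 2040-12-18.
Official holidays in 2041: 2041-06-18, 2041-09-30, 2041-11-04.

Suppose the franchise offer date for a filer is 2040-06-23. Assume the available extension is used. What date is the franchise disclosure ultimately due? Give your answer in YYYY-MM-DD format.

From 2040-06-23, 180 calendar days later is 2040-12-20.
2040-12-20 falls on a Thursday, which is a business day, so no adjustment is needed.
The 14-calendar-day extension moves the deadline from 2040-12-20 to 2041-01-03.
2041-01-03 (Thursday) is already a business day.
The final due date is 2041-01-03.

2041-01-03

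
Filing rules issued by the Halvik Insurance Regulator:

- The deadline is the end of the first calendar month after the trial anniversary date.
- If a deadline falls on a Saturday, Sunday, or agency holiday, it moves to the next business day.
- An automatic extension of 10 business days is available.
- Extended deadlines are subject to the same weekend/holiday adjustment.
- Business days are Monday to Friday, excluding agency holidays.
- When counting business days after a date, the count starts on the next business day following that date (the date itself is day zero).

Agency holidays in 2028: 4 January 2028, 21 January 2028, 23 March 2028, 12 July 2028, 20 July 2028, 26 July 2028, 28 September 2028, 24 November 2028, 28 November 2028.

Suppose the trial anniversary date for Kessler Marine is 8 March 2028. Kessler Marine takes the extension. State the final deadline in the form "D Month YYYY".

15 May 2028

The first month after 8 March 2028 is April 2028, whose last day is 30 April 2028.
30 April 2028 is a Sunday; the next business day is 1 May 2028 (Monday).
The 10-business-day extension runs from 1 May 2028 to 15 May 2028.
15 May 2028 is a Monday and not a listed holiday, so it stands.
The final due date is 15 May 2028.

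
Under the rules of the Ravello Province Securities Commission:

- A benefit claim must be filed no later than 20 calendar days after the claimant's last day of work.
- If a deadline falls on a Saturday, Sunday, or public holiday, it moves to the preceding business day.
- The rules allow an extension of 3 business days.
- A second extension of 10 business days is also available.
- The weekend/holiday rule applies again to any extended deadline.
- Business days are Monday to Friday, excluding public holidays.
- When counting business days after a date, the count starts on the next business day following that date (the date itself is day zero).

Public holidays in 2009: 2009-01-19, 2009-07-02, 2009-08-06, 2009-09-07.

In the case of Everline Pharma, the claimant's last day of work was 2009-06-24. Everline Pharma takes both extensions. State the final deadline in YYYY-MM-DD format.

2009-07-31

From 2009-06-24, 20 calendar days later is 2009-07-14.
2009-07-14 falls on a Tuesday, which is a business day, so no adjustment is needed.
Counting 3 further business days from 2009-07-14 reaches 2009-07-17.
Since 2009-07-17 is a Friday and not a holiday, the date is unchanged.
Counting 10 further business days from 2009-07-17 reaches 2009-07-31.
2009-07-31 (Friday) is already a business day.
Final deadline: 2009-07-31.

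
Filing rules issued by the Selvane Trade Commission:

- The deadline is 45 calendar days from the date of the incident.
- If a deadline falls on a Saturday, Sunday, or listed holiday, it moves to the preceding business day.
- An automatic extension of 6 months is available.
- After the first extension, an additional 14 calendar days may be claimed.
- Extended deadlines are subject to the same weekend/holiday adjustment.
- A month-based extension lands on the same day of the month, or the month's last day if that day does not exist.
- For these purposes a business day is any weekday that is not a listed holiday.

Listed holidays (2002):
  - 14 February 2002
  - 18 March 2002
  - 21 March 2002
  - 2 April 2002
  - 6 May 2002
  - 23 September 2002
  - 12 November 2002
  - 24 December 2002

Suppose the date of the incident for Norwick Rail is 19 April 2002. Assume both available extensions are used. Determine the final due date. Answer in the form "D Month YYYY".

Trigger date 19 April 2002 + 45 calendar days = 3 June 2002.
Since 3 June 2002 is a Monday and not a holiday, the date is unchanged.
Add 6 months to 3 June 2002: 3 December 2002.
Since 3 December 2002 is a Tuesday and not a holiday, the date is unchanged.
With the 14-day extension, 3 December 2002 becomes 17 December 2002.
17 December 2002 falls on a Tuesday, which is a business day, so no adjustment is needed.
Deadline: 17 December 2002.

17 December 2002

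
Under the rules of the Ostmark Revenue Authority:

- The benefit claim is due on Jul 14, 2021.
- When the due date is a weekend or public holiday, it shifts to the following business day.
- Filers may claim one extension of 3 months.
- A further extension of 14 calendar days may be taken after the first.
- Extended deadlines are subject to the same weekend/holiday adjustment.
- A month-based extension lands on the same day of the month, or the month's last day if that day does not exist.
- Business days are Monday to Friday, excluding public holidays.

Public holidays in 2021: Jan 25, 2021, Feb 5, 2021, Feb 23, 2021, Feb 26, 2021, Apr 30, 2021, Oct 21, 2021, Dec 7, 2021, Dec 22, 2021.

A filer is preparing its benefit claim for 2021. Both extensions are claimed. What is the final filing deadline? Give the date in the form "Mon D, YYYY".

Oct 28, 2021

The statutory due date is Jul 14, 2021.
Jul 14, 2021 (Wednesday) is already a business day.
Add 3 months to Jul 14, 2021: Oct 14, 2021.
Oct 14, 2021 falls on a Thursday, which is a business day, so no adjustment is needed.
With the 14-day extension, Oct 14, 2021 becomes Oct 28, 2021.
Oct 28, 2021 is a Thursday and not a listed holiday, so it stands.
Deadline: Oct 28, 2021.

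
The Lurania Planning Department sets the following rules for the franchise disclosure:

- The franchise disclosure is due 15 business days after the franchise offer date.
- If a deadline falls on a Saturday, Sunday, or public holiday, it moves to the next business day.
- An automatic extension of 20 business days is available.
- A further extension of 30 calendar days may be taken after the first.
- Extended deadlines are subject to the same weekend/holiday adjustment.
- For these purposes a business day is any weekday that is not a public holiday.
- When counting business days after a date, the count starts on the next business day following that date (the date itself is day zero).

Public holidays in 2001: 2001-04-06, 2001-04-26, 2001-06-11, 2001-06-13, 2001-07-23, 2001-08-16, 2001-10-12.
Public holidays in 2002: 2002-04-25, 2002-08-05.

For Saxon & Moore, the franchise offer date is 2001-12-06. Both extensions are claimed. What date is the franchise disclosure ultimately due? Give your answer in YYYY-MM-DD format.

2002-02-25

Counting 15 business days after 2001-12-06 (skipping weekends and listed holidays) reaches 2001-12-27.
Since 2001-12-27 is a Thursday and not a holiday, the date is unchanged.
Applying the 20-business-day extension: 20 business days after 2001-12-27 is 2002-01-24.
2002-01-24 (Thursday) is already a business day.
Applying the 30-calendar-day extension: 2002-01-24 + 30 days = 2002-02-23.
2002-02-23 is a Saturday, so it moves to the next business day, 2002-02-25 (Monday).
The final due date is 2002-02-25.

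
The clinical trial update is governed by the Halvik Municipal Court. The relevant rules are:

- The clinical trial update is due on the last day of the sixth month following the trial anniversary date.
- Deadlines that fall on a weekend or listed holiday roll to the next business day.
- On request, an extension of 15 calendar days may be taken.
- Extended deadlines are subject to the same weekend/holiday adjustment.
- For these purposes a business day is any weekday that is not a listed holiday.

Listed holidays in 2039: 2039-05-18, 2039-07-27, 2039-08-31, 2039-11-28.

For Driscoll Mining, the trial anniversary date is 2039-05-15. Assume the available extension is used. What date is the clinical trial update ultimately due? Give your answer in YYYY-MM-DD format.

2039-12-15

6 months after 2039-05-15 falls in November 2039; the last day of that month is 2039-11-30.
2039-11-30 (Wednesday) is already a business day.
Applying the 15-calendar-day extension: 2039-11-30 + 15 days = 2039-12-15.
2039-12-15 (Thursday) is already a business day.
The final due date is 2039-12-15.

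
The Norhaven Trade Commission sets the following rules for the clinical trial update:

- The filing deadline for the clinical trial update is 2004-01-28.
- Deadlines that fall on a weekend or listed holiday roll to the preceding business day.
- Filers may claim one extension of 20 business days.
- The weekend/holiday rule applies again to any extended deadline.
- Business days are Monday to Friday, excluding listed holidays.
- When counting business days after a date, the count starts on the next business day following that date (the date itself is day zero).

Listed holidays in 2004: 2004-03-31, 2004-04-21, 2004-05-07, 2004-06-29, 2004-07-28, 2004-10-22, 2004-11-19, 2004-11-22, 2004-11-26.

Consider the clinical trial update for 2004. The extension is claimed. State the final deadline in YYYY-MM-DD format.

The statutory due date is 2004-01-28.
2004-01-28 falls on a Wednesday, which is a business day, so no adjustment is needed.
The 20-business-day extension runs from 2004-01-28 to 2004-02-25.
2004-02-25 (Wednesday) is already a business day.
Deadline: 2004-02-25.

2004-02-25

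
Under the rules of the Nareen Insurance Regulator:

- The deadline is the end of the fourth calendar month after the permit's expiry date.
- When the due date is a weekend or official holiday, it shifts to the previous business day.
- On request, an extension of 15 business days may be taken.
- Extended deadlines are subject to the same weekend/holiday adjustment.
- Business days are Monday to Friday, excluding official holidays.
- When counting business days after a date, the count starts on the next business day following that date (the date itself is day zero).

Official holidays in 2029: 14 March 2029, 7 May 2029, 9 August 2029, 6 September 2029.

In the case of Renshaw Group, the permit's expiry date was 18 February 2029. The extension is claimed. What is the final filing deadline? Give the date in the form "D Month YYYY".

20 July 2029

4 months after 18 February 2029 is June 2029; that month ends on 30 June 2029.
Because 30 June 2029 is a Saturday, the deadline becomes 29 June 2029 (Friday).
Counting 15 further business days from 29 June 2029 reaches 20 July 2029.
Since 20 July 2029 is a Friday and not a holiday, the date is unchanged.
The final due date is 20 July 2029.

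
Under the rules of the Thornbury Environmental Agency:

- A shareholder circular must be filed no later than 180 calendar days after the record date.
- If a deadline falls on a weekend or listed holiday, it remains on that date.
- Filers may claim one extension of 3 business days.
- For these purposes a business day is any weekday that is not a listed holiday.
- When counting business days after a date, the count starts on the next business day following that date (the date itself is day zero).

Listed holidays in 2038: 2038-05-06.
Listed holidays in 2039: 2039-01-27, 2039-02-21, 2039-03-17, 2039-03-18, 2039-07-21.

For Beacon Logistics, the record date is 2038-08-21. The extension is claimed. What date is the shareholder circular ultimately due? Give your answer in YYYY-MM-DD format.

2039-02-23

Adding 180 calendar days to 2038-08-21 gives 2039-02-17.
2039-02-17 falls on a Thursday. The rules make no weekend/holiday allowance, so it remains 2039-02-17.
The 3-business-day extension runs from 2039-02-17 to 2039-02-23.
No adjustment is made for weekends or holidays, so 2039-02-23 stands.
So the filing is due 2039-02-23.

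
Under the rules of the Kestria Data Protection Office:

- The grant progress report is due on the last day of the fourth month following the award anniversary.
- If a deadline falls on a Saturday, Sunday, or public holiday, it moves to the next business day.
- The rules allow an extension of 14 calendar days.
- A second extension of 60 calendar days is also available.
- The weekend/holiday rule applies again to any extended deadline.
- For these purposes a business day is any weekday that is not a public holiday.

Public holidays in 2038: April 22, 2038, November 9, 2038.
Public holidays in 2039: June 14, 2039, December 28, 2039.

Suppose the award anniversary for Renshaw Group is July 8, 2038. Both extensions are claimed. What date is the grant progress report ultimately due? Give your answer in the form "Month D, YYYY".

The fourth month after July 8, 2038 is November 2038, whose last day is November 30, 2038.
November 30, 2038 falls on a Tuesday, which is a business day, so no adjustment is needed.
Applying the 14-calendar-day extension: November 30, 2038 + 14 days = December 14, 2038.
December 14, 2038 (Tuesday) is already a business day.
With the 60-day extension, December 14, 2038 becomes February 12, 2039.
Because February 12, 2039 is a Saturday, the deadline becomes February 14, 2039 (Monday).
Final deadline: February 14, 2039.

February 14, 2039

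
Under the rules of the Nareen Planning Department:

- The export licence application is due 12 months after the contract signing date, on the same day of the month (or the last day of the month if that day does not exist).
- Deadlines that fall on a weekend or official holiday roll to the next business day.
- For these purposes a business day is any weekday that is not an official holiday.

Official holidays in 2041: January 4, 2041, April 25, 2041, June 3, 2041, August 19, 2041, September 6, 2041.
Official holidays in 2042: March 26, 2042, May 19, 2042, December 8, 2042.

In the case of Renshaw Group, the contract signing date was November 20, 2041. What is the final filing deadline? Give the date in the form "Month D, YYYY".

12 months after November 20, 2041, on the same day of the month, is November 20, 2042.
November 20, 2042 (Thursday) is already a business day.
So the filing is due November 20, 2042.

November 20, 2042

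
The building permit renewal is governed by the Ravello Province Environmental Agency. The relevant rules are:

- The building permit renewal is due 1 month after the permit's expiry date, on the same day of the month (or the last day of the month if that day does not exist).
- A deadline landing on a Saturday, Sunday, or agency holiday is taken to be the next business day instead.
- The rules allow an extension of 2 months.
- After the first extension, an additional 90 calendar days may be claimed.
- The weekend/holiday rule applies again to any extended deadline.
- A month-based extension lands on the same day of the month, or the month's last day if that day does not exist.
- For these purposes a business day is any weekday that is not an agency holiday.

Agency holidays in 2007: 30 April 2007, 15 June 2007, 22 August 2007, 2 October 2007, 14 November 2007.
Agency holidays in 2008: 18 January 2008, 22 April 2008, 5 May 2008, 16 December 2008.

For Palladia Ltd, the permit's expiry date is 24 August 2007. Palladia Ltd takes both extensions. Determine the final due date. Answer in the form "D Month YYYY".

Moving 1 month forward from 24 August 2007 on the corresponding day gives 24 September 2007.
24 September 2007 is a Monday and not a listed holiday, so it stands.
The 2 months extension carries 24 September 2007 to 24 November 2007.
Because 24 November 2007 is a Saturday, the deadline becomes 26 November 2007 (Monday).
Add the 90 calendar-day extension to 26 November 2007: 24 February 2008.
24 February 2008 falls on a Sunday. Rolling to the next business day gives 25 February 2008, a Monday.
So the filing is due 25 February 2008.

25 February 2008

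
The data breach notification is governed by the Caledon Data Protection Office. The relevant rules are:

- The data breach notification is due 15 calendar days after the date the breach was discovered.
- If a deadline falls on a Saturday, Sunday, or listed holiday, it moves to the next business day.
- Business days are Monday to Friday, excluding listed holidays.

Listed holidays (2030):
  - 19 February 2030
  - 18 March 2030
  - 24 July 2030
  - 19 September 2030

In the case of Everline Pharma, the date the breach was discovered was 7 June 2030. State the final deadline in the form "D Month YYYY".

15 calendar days after 7 June 2030 is 22 June 2030.
Because 22 June 2030 is a Saturday, the deadline becomes 24 June 2030 (Monday).
Final deadline: 24 June 2030.

24 June 2030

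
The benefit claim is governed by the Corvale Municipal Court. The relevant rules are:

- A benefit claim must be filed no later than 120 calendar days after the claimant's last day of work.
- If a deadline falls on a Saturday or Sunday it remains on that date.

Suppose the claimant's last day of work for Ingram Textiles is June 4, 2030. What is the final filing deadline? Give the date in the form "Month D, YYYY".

October 2, 2030

Trigger date June 4, 2030 + 120 calendar days = October 2, 2030.
No adjustment is made for weekends or holidays, so October 2, 2030 stands.
Final deadline: October 2, 2030.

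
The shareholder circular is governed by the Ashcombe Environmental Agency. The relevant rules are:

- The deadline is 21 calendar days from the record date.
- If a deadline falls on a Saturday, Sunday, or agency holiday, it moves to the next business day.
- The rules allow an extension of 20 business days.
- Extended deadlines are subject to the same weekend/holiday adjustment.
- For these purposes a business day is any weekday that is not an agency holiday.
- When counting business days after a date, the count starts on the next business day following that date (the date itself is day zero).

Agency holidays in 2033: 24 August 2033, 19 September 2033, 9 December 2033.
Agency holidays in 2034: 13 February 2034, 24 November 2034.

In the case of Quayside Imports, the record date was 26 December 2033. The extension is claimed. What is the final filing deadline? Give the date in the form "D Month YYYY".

14 February 2034

Trigger date 26 December 2033 + 21 calendar days = 16 January 2034.
16 January 2034 is a Monday and not a listed holiday, so it stands.
Counting 20 further business days from 16 January 2034 reaches 14 February 2034.
14 February 2034 is a Tuesday and not a listed holiday, so it stands.
Final deadline: 14 February 2034.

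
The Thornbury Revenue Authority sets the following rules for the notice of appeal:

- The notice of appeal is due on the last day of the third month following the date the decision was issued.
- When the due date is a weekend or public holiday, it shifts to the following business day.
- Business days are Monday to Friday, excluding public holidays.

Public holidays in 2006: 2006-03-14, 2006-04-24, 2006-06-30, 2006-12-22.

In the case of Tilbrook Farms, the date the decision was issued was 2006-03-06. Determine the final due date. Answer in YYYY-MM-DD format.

The third month after 2006-03-06 is June 2006, whose last day is 2006-06-30.
2006-06-30 is a listed holiday; the next business day is 2006-07-03 (Monday).
So the filing is due 2006-07-03.

2006-07-03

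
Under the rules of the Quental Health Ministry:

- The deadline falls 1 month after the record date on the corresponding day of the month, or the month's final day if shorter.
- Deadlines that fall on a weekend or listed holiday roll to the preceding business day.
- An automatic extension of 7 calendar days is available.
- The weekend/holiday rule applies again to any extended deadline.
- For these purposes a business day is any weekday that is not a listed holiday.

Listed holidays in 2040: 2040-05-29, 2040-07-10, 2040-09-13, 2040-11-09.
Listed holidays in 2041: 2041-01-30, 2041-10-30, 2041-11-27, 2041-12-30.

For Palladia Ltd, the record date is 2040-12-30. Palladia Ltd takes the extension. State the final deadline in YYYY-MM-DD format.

2041-02-05

Moving 1 month forward from 2040-12-30 on the corresponding day gives 2041-01-30.
2041-01-30 is a listed holiday, so it moves to the preceding business day, 2041-01-29 (Tuesday).
Applying the 7-calendar-day extension: 2041-01-29 + 7 days = 2041-02-05.
2041-02-05 falls on a Tuesday, which is a business day, so no adjustment is needed.
So the filing is due 2041-02-05.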